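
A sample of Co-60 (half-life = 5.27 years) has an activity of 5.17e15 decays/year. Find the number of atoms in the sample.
N = A/λ = 3.931e16 atoms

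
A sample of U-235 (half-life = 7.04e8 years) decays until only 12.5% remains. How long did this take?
t = t½ × log₂(N₀/N) = 2.112e9 years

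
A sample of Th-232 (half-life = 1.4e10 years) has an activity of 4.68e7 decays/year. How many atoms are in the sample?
N = A/λ = 9.453e17 atoms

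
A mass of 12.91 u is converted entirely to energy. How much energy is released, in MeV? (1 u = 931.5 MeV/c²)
E = mc² = 12030 MeV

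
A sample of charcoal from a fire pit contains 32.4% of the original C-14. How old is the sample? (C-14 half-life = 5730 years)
Age = t½ × log₂(1/ratio) = 9317 years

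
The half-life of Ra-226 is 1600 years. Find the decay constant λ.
λ = ln(2)/t½ = 4.332e-4 year⁻¹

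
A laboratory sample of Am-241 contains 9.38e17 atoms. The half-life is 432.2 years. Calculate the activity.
A = λN = 1.504e15 decays/year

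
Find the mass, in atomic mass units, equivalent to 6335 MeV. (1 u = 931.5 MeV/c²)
m = E/c² = 6.801 u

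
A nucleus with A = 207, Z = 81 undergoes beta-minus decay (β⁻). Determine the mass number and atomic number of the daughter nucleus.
Daughter: A = 207, Z = 82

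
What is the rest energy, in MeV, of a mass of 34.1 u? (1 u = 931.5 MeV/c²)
E = mc² = 31760 MeV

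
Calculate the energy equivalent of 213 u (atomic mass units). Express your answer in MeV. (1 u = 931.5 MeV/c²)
E = mc² = 1.984e5 MeV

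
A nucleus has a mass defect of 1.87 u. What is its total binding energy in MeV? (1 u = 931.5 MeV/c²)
B.E. = Δm × 931.5 = 1742 MeV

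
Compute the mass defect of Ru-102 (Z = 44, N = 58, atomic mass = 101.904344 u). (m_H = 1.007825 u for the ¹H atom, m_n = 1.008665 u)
Δm = Z·m_H + N·m_n − M = 0.9425 u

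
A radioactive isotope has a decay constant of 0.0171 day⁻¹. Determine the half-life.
t½ = ln(2)/λ = 40.53 days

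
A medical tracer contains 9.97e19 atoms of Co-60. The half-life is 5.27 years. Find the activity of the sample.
A = λN = 1.311e19 decays/year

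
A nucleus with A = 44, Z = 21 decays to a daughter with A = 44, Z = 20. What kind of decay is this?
ΔA = 0, ΔZ = -1 ⇒ beta-plus decay (β⁺) or electron capture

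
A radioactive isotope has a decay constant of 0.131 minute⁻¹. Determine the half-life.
t½ = ln(2)/λ = 5.291 minutes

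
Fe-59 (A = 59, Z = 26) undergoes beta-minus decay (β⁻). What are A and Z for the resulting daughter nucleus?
Daughter: A = 59, Z = 27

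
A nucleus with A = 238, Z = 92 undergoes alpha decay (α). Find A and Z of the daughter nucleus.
Daughter: A = 234, Z = 90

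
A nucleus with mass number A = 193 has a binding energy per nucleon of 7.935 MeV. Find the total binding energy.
B.E. = 7.935 × 193 = 1531 MeV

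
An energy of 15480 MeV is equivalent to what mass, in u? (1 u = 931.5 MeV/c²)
m = E/c² = 16.62 u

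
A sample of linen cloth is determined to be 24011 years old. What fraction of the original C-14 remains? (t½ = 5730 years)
N/N₀ = (1/2)^(t/t½) = 0.05477 = 5.48%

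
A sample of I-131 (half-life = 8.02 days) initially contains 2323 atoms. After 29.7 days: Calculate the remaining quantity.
N = N₀(1/2)^(t/t½) = 178.3 atoms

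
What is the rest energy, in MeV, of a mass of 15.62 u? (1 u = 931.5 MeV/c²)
E = mc² = 14550 MeV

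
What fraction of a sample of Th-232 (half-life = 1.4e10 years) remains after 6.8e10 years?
N/N₀ = (1/2)^(t/t½) = 0.0345 = 3.45%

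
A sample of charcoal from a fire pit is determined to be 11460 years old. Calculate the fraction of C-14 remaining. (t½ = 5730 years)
N/N₀ = (1/2)^(t/t½) = 0.25 = 25%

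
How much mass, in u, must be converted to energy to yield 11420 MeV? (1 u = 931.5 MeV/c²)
m = E/c² = 12.26 u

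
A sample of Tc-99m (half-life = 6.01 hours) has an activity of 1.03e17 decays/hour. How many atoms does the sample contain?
N = A/λ = 8.931e17 atoms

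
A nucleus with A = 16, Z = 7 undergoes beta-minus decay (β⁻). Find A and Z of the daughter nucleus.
Daughter: A = 16, Z = 8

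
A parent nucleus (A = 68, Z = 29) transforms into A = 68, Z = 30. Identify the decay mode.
ΔA = 0, ΔZ = +1 ⇒ beta-minus decay (β⁻)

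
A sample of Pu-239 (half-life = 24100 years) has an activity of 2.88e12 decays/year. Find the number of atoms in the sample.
N = A/λ = 1.001e17 atoms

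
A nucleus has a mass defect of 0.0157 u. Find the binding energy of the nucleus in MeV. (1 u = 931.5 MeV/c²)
B.E. = Δm × 931.5 = 14.62 MeV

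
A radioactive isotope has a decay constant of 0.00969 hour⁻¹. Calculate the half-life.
t½ = ln(2)/λ = 71.53 hours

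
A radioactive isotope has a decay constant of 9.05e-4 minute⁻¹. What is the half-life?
t½ = ln(2)/λ = 765.9 minutes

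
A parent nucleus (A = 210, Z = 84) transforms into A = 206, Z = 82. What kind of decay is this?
ΔA = -4, ΔZ = -2 ⇒ alpha decay (α)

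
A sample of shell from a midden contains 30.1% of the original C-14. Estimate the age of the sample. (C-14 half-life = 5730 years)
Age = t½ × log₂(1/ratio) = 9925 years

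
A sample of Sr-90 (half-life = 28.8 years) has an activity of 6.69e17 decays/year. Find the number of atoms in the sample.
N = A/λ = 2.78e19 atoms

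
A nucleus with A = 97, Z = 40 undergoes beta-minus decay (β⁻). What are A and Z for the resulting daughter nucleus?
Daughter: A = 97, Z = 41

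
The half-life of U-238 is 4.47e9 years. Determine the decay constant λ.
λ = ln(2)/t½ = 1.551e-10 year⁻¹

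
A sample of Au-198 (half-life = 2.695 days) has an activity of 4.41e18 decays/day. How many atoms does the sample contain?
N = A/λ = 1.715e19 atoms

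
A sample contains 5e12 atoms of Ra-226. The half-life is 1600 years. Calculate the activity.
A = λN = 2.166e9 decays/year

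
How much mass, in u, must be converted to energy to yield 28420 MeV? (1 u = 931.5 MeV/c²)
m = E/c² = 30.51 u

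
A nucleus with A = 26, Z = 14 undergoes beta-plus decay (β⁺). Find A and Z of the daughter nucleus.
Daughter: A = 26, Z = 13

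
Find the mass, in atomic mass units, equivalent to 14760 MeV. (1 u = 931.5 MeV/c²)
m = E/c² = 15.85 u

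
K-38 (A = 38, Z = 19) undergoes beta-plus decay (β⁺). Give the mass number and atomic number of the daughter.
Daughter: A = 38, Z = 18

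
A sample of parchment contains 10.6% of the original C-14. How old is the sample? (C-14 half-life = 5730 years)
Age = t½ × log₂(1/ratio) = 18550 years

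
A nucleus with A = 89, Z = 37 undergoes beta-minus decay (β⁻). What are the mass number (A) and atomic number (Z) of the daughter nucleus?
Daughter: A = 89, Z = 38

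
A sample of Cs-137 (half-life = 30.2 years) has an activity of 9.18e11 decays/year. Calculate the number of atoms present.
N = A/λ = 4e13 atoms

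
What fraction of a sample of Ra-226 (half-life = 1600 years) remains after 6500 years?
N/N₀ = (1/2)^(t/t½) = 0.05985 = 5.99%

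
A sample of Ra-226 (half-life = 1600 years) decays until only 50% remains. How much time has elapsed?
t = t½ × log₂(N₀/N) = 1600 years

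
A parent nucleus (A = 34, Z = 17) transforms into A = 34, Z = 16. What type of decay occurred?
ΔA = 0, ΔZ = -1 ⇒ beta-plus decay (β⁺) or electron capture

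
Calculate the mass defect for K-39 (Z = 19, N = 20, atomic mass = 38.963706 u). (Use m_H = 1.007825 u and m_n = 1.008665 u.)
Δm = Z·m_H + N·m_n − M = 0.3583 u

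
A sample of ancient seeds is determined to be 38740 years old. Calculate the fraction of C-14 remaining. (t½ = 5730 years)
N/N₀ = (1/2)^(t/t½) = 0.009221 = 0.922%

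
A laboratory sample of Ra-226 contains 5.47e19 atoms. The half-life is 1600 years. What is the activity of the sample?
A = λN = 2.37e16 decays/year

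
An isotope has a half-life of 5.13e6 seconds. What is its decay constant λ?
λ = ln(2)/t½ = 1.351e-7 second⁻¹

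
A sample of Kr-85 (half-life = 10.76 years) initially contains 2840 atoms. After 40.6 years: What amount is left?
N = N₀(1/2)^(t/t½) = 207.7 atoms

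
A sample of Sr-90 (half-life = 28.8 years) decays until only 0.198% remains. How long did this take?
t = t½ × log₂(N₀/N) = 258.6 years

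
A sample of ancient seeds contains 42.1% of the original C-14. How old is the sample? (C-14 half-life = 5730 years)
Age = t½ × log₂(1/ratio) = 7152 years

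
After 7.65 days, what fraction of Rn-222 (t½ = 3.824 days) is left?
N/N₀ = (1/2)^(t/t½) = 0.2499 = 25%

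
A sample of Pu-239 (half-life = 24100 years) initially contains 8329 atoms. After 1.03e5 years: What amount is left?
N = N₀(1/2)^(t/t½) = 430.6 atoms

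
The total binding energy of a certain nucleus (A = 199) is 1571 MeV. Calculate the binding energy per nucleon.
B.E./A = 1571/199 = 7.894 MeV/nucleon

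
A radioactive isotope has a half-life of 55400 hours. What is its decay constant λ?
λ = ln(2)/t½ = 1.251e-5 hour⁻¹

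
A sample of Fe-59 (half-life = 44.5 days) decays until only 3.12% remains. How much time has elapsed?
t = t½ × log₂(N₀/N) = 222.6 days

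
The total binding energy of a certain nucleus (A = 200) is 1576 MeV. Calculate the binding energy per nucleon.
B.E./A = 1576/200 = 7.88 MeV/nucleon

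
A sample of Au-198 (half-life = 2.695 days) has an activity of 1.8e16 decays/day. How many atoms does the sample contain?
N = A/λ = 6.999e16 atoms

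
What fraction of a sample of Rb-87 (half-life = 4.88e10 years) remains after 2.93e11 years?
N/N₀ = (1/2)^(t/t½) = 0.01558 = 1.56%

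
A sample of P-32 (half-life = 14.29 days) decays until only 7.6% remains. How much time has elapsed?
t = t½ × log₂(N₀/N) = 53.13 days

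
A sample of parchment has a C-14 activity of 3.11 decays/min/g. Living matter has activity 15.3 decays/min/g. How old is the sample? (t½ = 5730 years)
Age = t½ × log₂(A₀/A) = 13170 years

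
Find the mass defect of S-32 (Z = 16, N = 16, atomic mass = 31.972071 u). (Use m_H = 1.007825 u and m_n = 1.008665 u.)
Δm = Z·m_H + N·m_n − M = 0.2918 u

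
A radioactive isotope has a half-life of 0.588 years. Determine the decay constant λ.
λ = ln(2)/t½ = 1.179 year⁻¹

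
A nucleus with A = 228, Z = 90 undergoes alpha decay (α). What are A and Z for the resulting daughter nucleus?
Daughter: A = 224, Z = 88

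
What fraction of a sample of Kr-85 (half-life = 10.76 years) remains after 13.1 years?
N/N₀ = (1/2)^(t/t½) = 0.43 = 43%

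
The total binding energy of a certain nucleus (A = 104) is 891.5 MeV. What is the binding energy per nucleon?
B.E./A = 891.5/104 = 8.572 MeV/nucleon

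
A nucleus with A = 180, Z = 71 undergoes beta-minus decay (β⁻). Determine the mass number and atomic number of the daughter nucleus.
Daughter: A = 180, Z = 72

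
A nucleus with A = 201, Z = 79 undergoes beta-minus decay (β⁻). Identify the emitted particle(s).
β⁻: electron (e⁻) + antineutrino (ν̄ₑ)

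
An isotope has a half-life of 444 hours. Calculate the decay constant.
λ = ln(2)/t½ = 0.001561 hour⁻¹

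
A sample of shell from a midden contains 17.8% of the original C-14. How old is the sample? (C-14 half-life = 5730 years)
Age = t½ × log₂(1/ratio) = 14270 years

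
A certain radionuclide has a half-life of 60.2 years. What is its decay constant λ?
λ = ln(2)/t½ = 0.01151 year⁻¹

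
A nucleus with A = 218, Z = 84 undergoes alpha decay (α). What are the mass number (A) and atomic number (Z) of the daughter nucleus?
Daughter: A = 214, Z = 82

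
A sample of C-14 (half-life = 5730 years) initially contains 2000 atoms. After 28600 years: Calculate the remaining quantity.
N = N₀(1/2)^(t/t½) = 62.88 atoms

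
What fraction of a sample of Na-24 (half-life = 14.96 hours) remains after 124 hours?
N/N₀ = (1/2)^(t/t½) = 0.003198 = 0.32%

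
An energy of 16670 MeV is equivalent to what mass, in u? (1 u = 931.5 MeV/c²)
m = E/c² = 17.9 u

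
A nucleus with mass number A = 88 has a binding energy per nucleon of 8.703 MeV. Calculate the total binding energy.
B.E. = 8.703 × 88 = 765.9 MeV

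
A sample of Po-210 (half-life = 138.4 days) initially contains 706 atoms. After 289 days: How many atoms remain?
N = N₀(1/2)^(t/t½) = 166 atoms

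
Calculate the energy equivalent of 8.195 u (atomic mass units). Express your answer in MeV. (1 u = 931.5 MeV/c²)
E = mc² = 7634 MeV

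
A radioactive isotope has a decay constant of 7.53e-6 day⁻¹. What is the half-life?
t½ = ln(2)/λ = 92050 days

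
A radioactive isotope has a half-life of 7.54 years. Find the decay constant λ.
λ = ln(2)/t½ = 0.09193 year⁻¹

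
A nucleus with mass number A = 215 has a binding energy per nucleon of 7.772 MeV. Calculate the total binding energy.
B.E. = 7.772 × 215 = 1671 MeV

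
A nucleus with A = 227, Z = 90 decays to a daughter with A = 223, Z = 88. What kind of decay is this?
ΔA = -4, ΔZ = -2 ⇒ alpha decay (α)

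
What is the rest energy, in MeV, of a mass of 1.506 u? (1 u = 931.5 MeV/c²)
E = mc² = 1403 MeV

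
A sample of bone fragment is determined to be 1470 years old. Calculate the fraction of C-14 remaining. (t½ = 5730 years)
N/N₀ = (1/2)^(t/t½) = 0.8371 = 83.7%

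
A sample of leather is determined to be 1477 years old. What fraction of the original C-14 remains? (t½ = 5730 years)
N/N₀ = (1/2)^(t/t½) = 0.8364 = 83.6%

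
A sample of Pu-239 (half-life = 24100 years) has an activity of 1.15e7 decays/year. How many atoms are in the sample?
N = A/λ = 3.998e11 atoms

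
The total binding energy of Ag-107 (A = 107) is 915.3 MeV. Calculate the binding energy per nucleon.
B.E./A = 915.3/107 = 8.554 MeV/nucleon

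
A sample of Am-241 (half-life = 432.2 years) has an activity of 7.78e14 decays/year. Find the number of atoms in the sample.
N = A/λ = 4.851e17 atoms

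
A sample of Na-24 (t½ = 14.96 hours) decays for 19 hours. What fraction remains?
N/N₀ = (1/2)^(t/t½) = 0.4146 = 41.5%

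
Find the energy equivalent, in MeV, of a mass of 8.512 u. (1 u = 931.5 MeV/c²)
E = mc² = 7929 MeV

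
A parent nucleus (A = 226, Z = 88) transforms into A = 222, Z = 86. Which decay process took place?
ΔA = -4, ΔZ = -2 ⇒ alpha decay (α)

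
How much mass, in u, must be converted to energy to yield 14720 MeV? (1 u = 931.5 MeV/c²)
m = E/c² = 15.8 u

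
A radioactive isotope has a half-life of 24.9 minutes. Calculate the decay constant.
λ = ln(2)/t½ = 0.02784 minute⁻¹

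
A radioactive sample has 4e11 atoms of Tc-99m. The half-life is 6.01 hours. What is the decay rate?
A = λN = 4.613e10 decays/hour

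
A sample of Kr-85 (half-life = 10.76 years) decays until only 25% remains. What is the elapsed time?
t = t½ × log₂(N₀/N) = 21.52 years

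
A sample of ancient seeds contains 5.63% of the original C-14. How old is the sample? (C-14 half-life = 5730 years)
Age = t½ × log₂(1/ratio) = 23780 years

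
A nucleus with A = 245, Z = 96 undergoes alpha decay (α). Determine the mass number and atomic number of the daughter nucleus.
Daughter: A = 241, Z = 94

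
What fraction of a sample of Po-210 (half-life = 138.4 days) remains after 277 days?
N/N₀ = (1/2)^(t/t½) = 0.2497 = 25%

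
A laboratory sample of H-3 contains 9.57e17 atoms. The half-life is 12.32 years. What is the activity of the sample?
A = λN = 5.384e16 decays/year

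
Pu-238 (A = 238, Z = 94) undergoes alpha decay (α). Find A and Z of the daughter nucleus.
Daughter: A = 234, Z = 92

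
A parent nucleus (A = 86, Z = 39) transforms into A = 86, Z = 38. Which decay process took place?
ΔA = 0, ΔZ = -1 ⇒ beta-plus decay (β⁺) or electron capture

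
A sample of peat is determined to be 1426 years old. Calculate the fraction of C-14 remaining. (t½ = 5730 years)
N/N₀ = (1/2)^(t/t½) = 0.8416 = 84.2%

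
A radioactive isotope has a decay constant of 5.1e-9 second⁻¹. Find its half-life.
t½ = ln(2)/λ = 1.359e8 seconds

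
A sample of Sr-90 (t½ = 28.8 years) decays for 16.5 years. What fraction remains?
N/N₀ = (1/2)^(t/t½) = 0.6723 = 67.2%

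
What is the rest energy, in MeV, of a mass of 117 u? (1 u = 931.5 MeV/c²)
E = mc² = 1.09e5 MeV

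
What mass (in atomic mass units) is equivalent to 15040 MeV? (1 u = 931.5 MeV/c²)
m = E/c² = 16.15 u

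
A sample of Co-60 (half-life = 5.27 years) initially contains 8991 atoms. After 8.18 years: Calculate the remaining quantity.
N = N₀(1/2)^(t/t½) = 3066 atoms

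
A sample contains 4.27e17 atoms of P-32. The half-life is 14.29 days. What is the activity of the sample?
A = λN = 2.071e16 decays/day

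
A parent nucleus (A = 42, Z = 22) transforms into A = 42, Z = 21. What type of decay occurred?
ΔA = 0, ΔZ = -1 ⇒ beta-plus decay (β⁺) or electron capture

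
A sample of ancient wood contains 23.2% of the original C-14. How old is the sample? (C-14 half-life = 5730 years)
Age = t½ × log₂(1/ratio) = 12080 years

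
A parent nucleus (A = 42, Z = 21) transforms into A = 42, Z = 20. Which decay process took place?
ΔA = 0, ΔZ = -1 ⇒ beta-plus decay (β⁺) or electron capture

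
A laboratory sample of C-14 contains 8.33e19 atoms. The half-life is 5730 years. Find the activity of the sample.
A = λN = 1.008e16 decays/year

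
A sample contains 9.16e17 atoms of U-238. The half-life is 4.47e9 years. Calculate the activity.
A = λN = 1.42e8 decays/year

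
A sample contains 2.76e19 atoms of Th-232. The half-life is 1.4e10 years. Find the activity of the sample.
A = λN = 1.366e9 decays/year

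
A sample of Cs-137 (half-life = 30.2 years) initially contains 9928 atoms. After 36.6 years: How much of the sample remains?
N = N₀(1/2)^(t/t½) = 4286 atoms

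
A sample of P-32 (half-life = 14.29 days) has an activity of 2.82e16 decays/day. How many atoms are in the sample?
N = A/λ = 5.814e17 atoms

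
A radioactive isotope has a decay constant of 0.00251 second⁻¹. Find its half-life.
t½ = ln(2)/λ = 276.2 seconds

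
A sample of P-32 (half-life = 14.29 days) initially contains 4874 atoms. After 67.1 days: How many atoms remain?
N = N₀(1/2)^(t/t½) = 188.1 atoms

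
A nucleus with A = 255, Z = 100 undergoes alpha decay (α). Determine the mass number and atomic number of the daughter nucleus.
Daughter: A = 251, Z = 98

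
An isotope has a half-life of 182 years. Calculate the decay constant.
λ = ln(2)/t½ = 0.003809 year⁻¹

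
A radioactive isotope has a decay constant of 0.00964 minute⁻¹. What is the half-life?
t½ = ln(2)/λ = 71.9 minutes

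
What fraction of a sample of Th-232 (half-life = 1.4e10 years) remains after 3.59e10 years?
N/N₀ = (1/2)^(t/t½) = 0.1691 = 16.9%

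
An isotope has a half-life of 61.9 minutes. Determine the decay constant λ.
λ = ln(2)/t½ = 0.0112 minute⁻¹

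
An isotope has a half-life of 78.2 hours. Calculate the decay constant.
λ = ln(2)/t½ = 0.008864 hour⁻¹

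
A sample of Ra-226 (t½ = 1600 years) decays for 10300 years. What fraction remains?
N/N₀ = (1/2)^(t/t½) = 0.01154 = 1.15%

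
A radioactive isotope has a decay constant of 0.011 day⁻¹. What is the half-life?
t½ = ln(2)/λ = 63.01 days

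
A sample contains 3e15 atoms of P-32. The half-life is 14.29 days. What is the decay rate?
A = λN = 1.455e14 decays/day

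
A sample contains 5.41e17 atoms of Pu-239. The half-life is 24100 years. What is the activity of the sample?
A = λN = 1.556e13 decays/year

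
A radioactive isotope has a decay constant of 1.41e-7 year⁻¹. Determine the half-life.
t½ = ln(2)/λ = 4.916e6 years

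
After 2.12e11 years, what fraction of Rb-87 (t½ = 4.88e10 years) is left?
N/N₀ = (1/2)^(t/t½) = 0.04923 = 4.92%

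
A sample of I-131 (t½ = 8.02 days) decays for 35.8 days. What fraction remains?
N/N₀ = (1/2)^(t/t½) = 0.04532 = 4.53%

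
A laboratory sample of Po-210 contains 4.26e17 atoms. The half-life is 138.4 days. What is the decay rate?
A = λN = 2.134e15 decays/day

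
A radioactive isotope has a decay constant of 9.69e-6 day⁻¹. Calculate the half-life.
t½ = ln(2)/λ = 71530 days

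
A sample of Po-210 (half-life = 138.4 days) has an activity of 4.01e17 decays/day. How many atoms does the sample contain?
N = A/λ = 8.007e19 atoms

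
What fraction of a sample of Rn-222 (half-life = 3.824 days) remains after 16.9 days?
N/N₀ = (1/2)^(t/t½) = 0.04673 = 4.67%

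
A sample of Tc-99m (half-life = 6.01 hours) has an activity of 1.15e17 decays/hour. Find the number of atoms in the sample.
N = A/λ = 9.971e17 atoms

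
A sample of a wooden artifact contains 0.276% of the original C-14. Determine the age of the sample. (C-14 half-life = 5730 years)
Age = t½ × log₂(1/ratio) = 48710 years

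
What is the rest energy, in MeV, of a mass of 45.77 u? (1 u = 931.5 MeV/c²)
E = mc² = 42630 MeV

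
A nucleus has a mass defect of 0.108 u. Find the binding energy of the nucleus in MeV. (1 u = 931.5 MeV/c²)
B.E. = Δm × 931.5 = 100.6 MeV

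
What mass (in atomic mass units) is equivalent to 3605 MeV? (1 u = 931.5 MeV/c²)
m = E/c² = 3.87 u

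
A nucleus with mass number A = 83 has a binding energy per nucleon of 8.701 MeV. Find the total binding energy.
B.E. = 8.701 × 83 = 722.2 MeV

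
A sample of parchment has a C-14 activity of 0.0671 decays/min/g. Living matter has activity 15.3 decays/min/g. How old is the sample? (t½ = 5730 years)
Age = t½ × log₂(A₀/A) = 44880 years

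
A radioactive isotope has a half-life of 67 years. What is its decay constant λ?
λ = ln(2)/t½ = 0.01035 year⁻¹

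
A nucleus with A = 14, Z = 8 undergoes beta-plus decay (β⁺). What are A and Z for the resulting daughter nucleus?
Daughter: A = 14, Z = 7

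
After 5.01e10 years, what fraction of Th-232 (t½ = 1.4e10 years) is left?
N/N₀ = (1/2)^(t/t½) = 0.0837 = 8.37%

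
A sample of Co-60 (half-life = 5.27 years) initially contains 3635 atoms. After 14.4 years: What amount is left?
N = N₀(1/2)^(t/t½) = 547 atoms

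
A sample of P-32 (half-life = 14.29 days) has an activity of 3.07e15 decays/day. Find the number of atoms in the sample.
N = A/λ = 6.329e16 atoms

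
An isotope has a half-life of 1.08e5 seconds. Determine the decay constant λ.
λ = ln(2)/t½ = 6.418e-6 second⁻¹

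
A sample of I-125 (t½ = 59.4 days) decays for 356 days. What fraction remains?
N/N₀ = (1/2)^(t/t½) = 0.0157 = 1.57%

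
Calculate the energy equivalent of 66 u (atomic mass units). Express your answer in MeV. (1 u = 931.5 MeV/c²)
E = mc² = 61480 MeV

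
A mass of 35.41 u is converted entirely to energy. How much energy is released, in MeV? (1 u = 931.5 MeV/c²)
E = mc² = 32980 MeV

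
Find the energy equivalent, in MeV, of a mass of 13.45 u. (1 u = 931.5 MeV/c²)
E = mc² = 12530 MeV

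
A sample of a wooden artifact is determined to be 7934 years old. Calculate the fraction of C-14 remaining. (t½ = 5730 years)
N/N₀ = (1/2)^(t/t½) = 0.383 = 38.3%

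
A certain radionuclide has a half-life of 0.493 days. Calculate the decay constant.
λ = ln(2)/t½ = 1.406 day⁻¹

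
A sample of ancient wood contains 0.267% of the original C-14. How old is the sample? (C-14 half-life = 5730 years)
Age = t½ × log₂(1/ratio) = 48990 years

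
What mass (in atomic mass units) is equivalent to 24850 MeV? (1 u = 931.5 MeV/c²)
m = E/c² = 26.68 u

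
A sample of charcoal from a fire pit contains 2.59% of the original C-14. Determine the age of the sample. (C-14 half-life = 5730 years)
Age = t½ × log₂(1/ratio) = 30200 years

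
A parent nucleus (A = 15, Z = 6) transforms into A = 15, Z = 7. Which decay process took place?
ΔA = 0, ΔZ = +1 ⇒ beta-minus decay (β⁻)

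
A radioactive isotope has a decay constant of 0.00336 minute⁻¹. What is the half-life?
t½ = ln(2)/λ = 206.3 minutes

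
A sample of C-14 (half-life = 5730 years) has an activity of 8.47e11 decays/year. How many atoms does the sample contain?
N = A/λ = 7.002e15 atoms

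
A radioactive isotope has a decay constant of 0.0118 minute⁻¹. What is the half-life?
t½ = ln(2)/λ = 58.74 minutes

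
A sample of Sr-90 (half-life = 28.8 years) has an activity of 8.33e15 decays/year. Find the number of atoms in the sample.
N = A/λ = 3.461e17 atoms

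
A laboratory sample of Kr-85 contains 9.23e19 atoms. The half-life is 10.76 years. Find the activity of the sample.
A = λN = 5.946e18 decays/year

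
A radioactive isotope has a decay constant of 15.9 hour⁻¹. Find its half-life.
t½ = ln(2)/λ = 0.04359 hours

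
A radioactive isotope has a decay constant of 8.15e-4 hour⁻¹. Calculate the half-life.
t½ = ln(2)/λ = 850.5 hours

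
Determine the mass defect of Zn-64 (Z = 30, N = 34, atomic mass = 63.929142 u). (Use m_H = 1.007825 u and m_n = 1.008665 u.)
Δm = Z·m_H + N·m_n − M = 0.6002 u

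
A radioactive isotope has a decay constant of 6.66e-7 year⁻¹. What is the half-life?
t½ = ln(2)/λ = 1.041e6 years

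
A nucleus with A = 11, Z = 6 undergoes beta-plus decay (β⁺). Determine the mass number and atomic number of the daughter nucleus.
Daughter: A = 11, Z = 5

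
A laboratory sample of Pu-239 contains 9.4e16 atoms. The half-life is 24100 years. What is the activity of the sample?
A = λN = 2.704e12 decays/year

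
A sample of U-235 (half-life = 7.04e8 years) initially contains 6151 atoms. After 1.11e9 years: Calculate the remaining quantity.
N = N₀(1/2)^(t/t½) = 2062 atoms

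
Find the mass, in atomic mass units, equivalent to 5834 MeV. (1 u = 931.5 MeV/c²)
m = E/c² = 6.263 u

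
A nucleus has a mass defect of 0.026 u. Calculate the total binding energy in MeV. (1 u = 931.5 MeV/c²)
B.E. = Δm × 931.5 = 24.22 MeV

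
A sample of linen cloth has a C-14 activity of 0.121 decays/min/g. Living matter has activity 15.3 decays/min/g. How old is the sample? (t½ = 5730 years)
Age = t½ × log₂(A₀/A) = 40010 years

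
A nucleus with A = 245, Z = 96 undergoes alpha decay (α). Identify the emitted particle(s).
α particle = ⁴₂He (2 protons + 2 neutrons)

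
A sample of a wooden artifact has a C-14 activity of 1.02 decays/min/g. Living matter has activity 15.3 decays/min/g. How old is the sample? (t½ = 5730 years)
Age = t½ × log₂(A₀/A) = 22390 years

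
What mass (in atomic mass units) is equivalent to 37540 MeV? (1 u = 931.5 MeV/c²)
m = E/c² = 40.3 u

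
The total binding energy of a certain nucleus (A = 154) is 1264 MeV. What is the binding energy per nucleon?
B.E./A = 1264/154 = 8.208 MeV/nucleon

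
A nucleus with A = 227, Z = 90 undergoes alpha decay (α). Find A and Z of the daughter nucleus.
Daughter: A = 223, Z = 88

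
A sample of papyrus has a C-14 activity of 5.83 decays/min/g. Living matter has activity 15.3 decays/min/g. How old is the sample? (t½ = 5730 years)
Age = t½ × log₂(A₀/A) = 7976 years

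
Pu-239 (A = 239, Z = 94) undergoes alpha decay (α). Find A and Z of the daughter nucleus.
Daughter: A = 235, Z = 92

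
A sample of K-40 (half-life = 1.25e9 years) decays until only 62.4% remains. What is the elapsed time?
t = t½ × log₂(N₀/N) = 8.505e8 years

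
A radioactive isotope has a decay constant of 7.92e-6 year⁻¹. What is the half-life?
t½ = ln(2)/λ = 87520 years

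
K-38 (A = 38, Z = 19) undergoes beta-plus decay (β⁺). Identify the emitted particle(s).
β⁺: positron (e⁺) + neutrino (νₑ)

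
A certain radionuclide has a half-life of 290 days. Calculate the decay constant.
λ = ln(2)/t½ = 0.00239 day⁻¹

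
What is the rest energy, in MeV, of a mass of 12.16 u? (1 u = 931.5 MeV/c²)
E = mc² = 11330 MeV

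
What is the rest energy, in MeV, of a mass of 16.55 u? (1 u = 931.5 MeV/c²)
E = mc² = 15420 MeV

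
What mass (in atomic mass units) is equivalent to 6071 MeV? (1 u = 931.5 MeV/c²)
m = E/c² = 6.517 u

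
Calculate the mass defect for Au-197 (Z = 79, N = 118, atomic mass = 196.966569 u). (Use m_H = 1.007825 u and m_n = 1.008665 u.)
Δm = Z·m_H + N·m_n − M = 1.674 u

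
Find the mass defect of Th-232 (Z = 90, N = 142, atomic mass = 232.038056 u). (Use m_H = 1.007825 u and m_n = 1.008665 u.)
Δm = Z·m_H + N·m_n − M = 1.897 u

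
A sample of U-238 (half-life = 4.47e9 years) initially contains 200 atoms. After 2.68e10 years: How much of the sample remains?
N = N₀(1/2)^(t/t½) = 3.135 atoms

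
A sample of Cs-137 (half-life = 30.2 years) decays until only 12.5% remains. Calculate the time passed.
t = t½ × log₂(N₀/N) = 90.6 years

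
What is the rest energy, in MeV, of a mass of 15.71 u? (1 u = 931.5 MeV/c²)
E = mc² = 14630 MeV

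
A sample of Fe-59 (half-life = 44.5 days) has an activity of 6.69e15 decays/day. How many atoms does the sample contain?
N = A/λ = 4.295e17 atoms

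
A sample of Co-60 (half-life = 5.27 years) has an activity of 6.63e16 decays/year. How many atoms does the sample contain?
N = A/λ = 5.041e17 atoms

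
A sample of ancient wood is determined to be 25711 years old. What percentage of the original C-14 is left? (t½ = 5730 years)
N/N₀ = (1/2)^(t/t½) = 0.04459 = 4.46%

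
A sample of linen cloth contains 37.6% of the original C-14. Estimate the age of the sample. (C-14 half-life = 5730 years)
Age = t½ × log₂(1/ratio) = 8086 years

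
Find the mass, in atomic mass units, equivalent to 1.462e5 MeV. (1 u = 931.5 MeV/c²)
m = E/c² = 157 u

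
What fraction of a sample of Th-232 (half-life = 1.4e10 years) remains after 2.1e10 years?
N/N₀ = (1/2)^(t/t½) = 0.3536 = 35.4%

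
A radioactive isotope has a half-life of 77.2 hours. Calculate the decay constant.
λ = ln(2)/t½ = 0.008979 hour⁻¹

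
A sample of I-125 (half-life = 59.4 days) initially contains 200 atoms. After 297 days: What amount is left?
N = N₀(1/2)^(t/t½) = 6.25 atoms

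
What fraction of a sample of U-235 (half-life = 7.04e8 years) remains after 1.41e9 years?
N/N₀ = (1/2)^(t/t½) = 0.2495 = 25%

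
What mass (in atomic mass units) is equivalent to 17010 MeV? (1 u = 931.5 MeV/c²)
m = E/c² = 18.26 u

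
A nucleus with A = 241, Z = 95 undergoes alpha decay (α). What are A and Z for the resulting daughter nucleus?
Daughter: A = 237, Z = 93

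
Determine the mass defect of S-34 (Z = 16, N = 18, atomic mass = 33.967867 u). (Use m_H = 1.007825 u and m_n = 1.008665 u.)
Δm = Z·m_H + N·m_n − M = 0.3133 u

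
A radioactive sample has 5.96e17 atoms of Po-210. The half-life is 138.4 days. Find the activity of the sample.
A = λN = 2.985e15 decays/day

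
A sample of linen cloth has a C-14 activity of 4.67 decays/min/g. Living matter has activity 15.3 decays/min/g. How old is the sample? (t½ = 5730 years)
Age = t½ × log₂(A₀/A) = 9810 years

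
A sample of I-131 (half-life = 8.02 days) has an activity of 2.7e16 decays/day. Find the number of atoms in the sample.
N = A/λ = 3.124e17 atoms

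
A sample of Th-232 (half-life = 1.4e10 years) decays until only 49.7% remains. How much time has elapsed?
t = t½ × log₂(N₀/N) = 1.412e10 years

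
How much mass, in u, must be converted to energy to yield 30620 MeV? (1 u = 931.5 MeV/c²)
m = E/c² = 32.87 u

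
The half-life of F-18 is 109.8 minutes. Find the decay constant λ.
λ = ln(2)/t½ = 0.006313 minute⁻¹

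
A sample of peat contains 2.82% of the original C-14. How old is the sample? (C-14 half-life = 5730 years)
Age = t½ × log₂(1/ratio) = 29500 years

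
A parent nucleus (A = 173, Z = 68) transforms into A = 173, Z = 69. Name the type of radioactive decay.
ΔA = 0, ΔZ = +1 ⇒ beta-minus decay (β⁻)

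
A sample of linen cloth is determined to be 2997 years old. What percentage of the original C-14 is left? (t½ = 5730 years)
N/N₀ = (1/2)^(t/t½) = 0.6959 = 69.6%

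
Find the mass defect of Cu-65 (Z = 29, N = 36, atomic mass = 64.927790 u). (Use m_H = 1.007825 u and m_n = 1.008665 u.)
Δm = Z·m_H + N·m_n − M = 0.6111 u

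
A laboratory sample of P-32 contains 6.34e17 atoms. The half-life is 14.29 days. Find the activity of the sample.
A = λN = 3.075e16 decays/day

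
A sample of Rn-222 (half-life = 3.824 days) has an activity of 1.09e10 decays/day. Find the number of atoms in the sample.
N = A/λ = 6.013e10 atoms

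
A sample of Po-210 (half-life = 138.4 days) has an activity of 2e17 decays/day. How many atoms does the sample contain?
N = A/λ = 3.993e19 atoms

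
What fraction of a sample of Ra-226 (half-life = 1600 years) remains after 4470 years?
N/N₀ = (1/2)^(t/t½) = 0.1442 = 14.4%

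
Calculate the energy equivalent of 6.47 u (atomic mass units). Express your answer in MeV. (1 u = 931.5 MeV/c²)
E = mc² = 6027 MeV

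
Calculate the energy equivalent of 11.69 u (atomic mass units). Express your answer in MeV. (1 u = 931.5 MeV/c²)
E = mc² = 10890 MeV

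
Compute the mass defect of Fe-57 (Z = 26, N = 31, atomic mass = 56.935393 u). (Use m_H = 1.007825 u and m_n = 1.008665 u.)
Δm = Z·m_H + N·m_n − M = 0.5367 u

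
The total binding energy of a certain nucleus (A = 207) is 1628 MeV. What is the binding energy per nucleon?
B.E./A = 1628/207 = 7.865 MeV/nucleon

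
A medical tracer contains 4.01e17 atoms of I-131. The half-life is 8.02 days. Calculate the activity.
A = λN = 3.466e16 decays/day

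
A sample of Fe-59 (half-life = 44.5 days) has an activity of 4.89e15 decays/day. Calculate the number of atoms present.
N = A/λ = 3.139e17 atoms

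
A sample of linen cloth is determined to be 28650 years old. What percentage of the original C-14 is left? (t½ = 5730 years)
N/N₀ = (1/2)^(t/t½) = 0.03125 = 3.12%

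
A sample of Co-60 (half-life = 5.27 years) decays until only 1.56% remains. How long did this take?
t = t½ × log₂(N₀/N) = 31.63 years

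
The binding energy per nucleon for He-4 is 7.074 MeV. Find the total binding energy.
B.E. = 7.074 × 4 = 28.3 MeV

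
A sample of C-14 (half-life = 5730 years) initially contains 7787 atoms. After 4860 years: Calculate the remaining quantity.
N = N₀(1/2)^(t/t½) = 4326 atoms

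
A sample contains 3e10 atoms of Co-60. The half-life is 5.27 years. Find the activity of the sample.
A = λN = 3.946e9 decays/year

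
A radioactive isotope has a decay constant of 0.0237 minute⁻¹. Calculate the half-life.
t½ = ln(2)/λ = 29.25 minutes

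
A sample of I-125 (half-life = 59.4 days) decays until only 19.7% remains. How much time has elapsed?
t = t½ × log₂(N₀/N) = 139.2 days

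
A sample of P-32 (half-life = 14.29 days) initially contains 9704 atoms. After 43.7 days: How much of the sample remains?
N = N₀(1/2)^(t/t½) = 1165 atoms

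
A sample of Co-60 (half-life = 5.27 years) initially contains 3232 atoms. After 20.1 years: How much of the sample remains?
N = N₀(1/2)^(t/t½) = 229.8 atoms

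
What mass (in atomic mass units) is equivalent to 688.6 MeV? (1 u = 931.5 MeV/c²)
m = E/c² = 0.7392 u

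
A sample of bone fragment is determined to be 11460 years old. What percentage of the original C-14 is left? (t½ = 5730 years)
N/N₀ = (1/2)^(t/t½) = 0.25 = 25%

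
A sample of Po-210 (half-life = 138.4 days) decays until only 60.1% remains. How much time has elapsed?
t = t½ × log₂(N₀/N) = 101.7 days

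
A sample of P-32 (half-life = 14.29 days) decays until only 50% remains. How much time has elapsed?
t = t½ × log₂(N₀/N) = 14.29 days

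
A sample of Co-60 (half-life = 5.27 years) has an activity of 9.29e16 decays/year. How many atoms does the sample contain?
N = A/λ = 7.063e17 atoms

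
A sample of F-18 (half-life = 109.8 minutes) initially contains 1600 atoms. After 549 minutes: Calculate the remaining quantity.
N = N₀(1/2)^(t/t½) = 50 atoms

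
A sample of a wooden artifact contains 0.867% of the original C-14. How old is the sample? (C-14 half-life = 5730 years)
Age = t½ × log₂(1/ratio) = 39250 years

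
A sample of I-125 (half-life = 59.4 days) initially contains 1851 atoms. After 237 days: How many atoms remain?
N = N₀(1/2)^(t/t½) = 116.5 atoms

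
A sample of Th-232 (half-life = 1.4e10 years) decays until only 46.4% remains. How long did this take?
t = t½ × log₂(N₀/N) = 1.551e10 years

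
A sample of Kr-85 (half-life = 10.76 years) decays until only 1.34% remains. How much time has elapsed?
t = t½ × log₂(N₀/N) = 66.94 years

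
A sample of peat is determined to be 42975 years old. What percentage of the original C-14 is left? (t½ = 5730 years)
N/N₀ = (1/2)^(t/t½) = 0.005524 = 0.552%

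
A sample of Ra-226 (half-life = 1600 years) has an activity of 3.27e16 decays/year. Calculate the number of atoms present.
N = A/λ = 7.548e19 atoms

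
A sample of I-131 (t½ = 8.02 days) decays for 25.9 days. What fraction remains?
N/N₀ = (1/2)^(t/t½) = 0.1066 = 10.7%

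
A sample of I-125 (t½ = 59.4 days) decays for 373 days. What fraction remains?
N/N₀ = (1/2)^(t/t½) = 0.01287 = 1.29%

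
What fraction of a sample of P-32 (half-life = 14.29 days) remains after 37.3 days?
N/N₀ = (1/2)^(t/t½) = 0.1638 = 16.4%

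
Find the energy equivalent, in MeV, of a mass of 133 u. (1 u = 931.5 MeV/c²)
E = mc² = 1.239e5 MeV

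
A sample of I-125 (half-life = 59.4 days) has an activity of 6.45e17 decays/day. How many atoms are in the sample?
N = A/λ = 5.527e19 atoms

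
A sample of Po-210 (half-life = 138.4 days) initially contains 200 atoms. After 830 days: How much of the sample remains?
N = N₀(1/2)^(t/t½) = 3.131 atoms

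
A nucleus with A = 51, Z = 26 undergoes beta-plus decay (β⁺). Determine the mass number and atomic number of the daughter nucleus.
Daughter: A = 51, Z = 25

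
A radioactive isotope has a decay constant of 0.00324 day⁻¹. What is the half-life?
t½ = ln(2)/λ = 213.9 days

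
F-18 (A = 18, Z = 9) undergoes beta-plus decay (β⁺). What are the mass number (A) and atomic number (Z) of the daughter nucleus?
Daughter: A = 18, Z = 8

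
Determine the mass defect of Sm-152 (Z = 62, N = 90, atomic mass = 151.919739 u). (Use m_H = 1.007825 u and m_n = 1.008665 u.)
Δm = Z·m_H + N·m_n − M = 1.345 u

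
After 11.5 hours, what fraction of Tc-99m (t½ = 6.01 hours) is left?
N/N₀ = (1/2)^(t/t½) = 0.2655 = 26.5%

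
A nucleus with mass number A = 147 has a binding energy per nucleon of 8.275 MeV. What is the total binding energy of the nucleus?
B.E. = 8.275 × 147 = 1216 MeV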